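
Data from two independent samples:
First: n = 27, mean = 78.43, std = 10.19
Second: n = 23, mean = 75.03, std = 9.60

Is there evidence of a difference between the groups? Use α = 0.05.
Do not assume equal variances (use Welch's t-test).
Welch's two-sample t-test:
H₀: μ₁ = μ₂
H₁: μ₁ ≠ μ₂
s₁²/n₁ = 10.19²/27 = 3.8458,  s₂²/n₂ = 9.60²/23 = 4.0070
SE = √(s₁²/n₁ + s₂²/n₂) = √(3.8458 + 4.0070) = 2.8023
df (Welch-Satterthwaite) = (s₁²/n₁ + s₂²/n₂)² / [(s₁²/n₁)²/(n₁-1) + (s₂²/n₂)²/(n₂-1)] ≈ 47.48
t = (x̄₁ - x̄₂) / SE = (78.43 - 75.03) / 2.8023 = 3.40 / 2.8023 = 1.213
p-value = 0.2310

Since p-value > α = 0.05, we fail to reject H₀.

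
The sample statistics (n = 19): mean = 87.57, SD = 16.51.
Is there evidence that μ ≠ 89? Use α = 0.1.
One-sample t-test:
H₀: μ = 89
H₁: μ ≠ 89
df = n - 1 = 18
t = (x̄ - μ₀) / (s/√n) = (87.57 - 89) / (16.51/√19) = -0.378
p-value = 0.7102

Since p-value > α = 0.1, we fail to reject H₀.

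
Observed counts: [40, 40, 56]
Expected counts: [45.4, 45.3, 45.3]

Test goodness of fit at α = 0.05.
Chi-square goodness of fit test:
H₀: observed counts match expected distribution
H₁: observed counts differ from expected distribution
df = k - 1 = 2
χ² = Σ(O - E)²/E
   = (40 - 45.4)²/45.4 + (40 - 45.3)²/45.3 + (56 - 45.3)²/45.3
   = 0.642 + 0.620 + 2.527
   = 3.79
p-value = 0.1503

Since p-value > α = 0.05, we fail to reject H₀.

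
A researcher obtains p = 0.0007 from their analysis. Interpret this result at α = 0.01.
Since p = 0.0007 < α = 0.01, reject H₀.
There is sufficient evidence to reject the null hypothesis; the result is statistically significant at the 0.01 level.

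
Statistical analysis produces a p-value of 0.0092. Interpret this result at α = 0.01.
Since p = 0.0092 < α = 0.01, reject H₀.
There is sufficient evidence to reject the null hypothesis; the result is statistically significant at the 0.01 level.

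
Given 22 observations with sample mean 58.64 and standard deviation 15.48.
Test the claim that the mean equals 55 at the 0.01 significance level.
One-sample t-test:
H₀: μ = 55
H₁: μ ≠ 55
df = n - 1 = 21
t = (x̄ - μ₀) / (s/√n) = (58.64 - 55) / (15.48/√22) = 1.103
p-value = 0.2825

Since p-value > α = 0.01, we fail to reject H₀.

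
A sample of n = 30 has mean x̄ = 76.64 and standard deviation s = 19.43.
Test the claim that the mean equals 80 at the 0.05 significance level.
One-sample t-test:
H₀: μ = 80
H₁: μ ≠ 80
df = n - 1 = 29
t = (x̄ - μ₀) / (s/√n) = (76.64 - 80) / (19.43/√30) = -0.947
p-value = 0.3514

Since p-value > α = 0.05, we fail to reject H₀.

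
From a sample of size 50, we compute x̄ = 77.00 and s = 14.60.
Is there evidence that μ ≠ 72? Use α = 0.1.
One-sample t-test:
H₀: μ = 72
H₁: μ ≠ 72
df = n - 1 = 49
t = (x̄ - μ₀) / (s/√n) = (77.00 - 72) / (14.60/√50) = 2.422
p-value = 0.0192

Since p-value < α = 0.1, we reject H₀.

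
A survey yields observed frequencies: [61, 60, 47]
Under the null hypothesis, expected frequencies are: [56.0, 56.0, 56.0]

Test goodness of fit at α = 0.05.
Chi-square goodness of fit test:
H₀: observed counts match expected distribution
H₁: observed counts differ from expected distribution
df = k - 1 = 2
χ² = Σ(O - E)²/E
   = (61 - 56.0)²/56.0 + (60 - 56.0)²/56.0 + (47 - 56.0)²/56.0
   = 0.446 + 0.286 + 1.446
   = 2.18
p-value = 0.3365

Since p-value > α = 0.05, we fail to reject H₀.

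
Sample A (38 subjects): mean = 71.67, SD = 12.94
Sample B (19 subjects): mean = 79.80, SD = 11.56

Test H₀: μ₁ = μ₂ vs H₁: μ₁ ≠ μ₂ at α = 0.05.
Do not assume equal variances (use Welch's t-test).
Welch's two-sample t-test:
H₀: μ₁ = μ₂
H₁: μ₁ ≠ μ₂
s₁²/n₁ = 12.94²/38 = 4.4064,  s₂²/n₂ = 11.56²/19 = 7.0333
SE = √(s₁²/n₁ + s₂²/n₂) = √(4.4064 + 7.0333) = 3.3823
df (Welch-Satterthwaite) = (s₁²/n₁ + s₂²/n₂)² / [(s₁²/n₁)²/(n₁-1) + (s₂²/n₂)²/(n₂-1)] ≈ 39.98
t = (x̄₁ - x̄₂) / SE = (71.67 - 79.80) / 3.3823 = -8.13 / 3.3823 = -2.404
p-value = 0.0210

Since p-value < α = 0.05, we reject H₀.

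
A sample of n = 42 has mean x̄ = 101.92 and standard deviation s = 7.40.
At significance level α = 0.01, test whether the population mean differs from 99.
One-sample t-test:
H₀: μ = 99
H₁: μ ≠ 99
df = n - 1 = 41
t = (x̄ - μ₀) / (s/√n) = (101.92 - 99) / (7.40/√42) = 2.557
p-value = 0.0143

Since p-value > α = 0.01, we fail to reject H₀.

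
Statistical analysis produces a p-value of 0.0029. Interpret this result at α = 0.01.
Since p = 0.0029 < α = 0.01, reject H₀.
There is sufficient evidence to reject the null hypothesis; the result is statistically significant at the 0.01 level.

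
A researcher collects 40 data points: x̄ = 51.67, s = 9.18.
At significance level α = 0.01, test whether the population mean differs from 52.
One-sample t-test:
H₀: μ = 52
H₁: μ ≠ 52
df = n - 1 = 39
t = (x̄ - μ₀) / (s/√n) = (51.67 - 52) / (9.18/√40) = -0.227
p-value = 0.8213

Since p-value > α = 0.01, we fail to reject H₀.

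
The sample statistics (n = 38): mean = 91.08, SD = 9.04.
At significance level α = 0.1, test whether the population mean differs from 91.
One-sample t-test:
H₀: μ = 91
H₁: μ ≠ 91
df = n - 1 = 37
t = (x̄ - μ₀) / (s/√n) = (91.08 - 91) / (9.04/√38) = 0.055
p-value = 0.9568

Since p-value > α = 0.1, we fail to reject H₀.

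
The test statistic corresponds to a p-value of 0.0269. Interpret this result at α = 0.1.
Since p = 0.0269 < α = 0.1, reject H₀.
There is sufficient evidence to reject the null hypothesis; the result is statistically significant at the 0.1 level.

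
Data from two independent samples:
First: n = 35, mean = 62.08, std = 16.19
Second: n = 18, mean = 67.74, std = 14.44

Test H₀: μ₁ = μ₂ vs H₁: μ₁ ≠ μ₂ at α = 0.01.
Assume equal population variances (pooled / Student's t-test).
Student's two-sample t-test (equal variances):
H₀: μ₁ = μ₂
H₁: μ₁ ≠ μ₂
df = n₁ + n₂ - 2 = 51
Pooled variance s_p² = [(n₁-1)s₁² + (n₂-1)s₂²] / (n₁ + n₂ - 2) = [(34)(16.19²) + (17)(14.44²)] / 51 = 244.2486
SE = √(s_p²(1/n₁ + 1/n₂)) = √(244.2486 × (1/35 + 1/18)) = 4.5330
t = (x̄₁ - x̄₂) / SE = (62.08 - 67.74) / 4.5330 = -5.66 / 4.5330 = -1.249
p-value = 0.2175

Since p-value > α = 0.01, we fail to reject H₀.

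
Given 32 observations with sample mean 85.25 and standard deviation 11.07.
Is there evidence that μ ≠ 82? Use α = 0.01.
One-sample t-test:
H₀: μ = 82
H₁: μ ≠ 82
df = n - 1 = 31
t = (x̄ - μ₀) / (s/√n) = (85.25 - 82) / (11.07/√32) = 1.661
p-value = 0.1068

Since p-value > α = 0.01, we fail to reject H₀.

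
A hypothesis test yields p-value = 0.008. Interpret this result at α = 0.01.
Since p = 0.008 < α = 0.01, reject H₀.
There is sufficient evidence to reject the null hypothesis; the result is statistically significant at the 0.01 level.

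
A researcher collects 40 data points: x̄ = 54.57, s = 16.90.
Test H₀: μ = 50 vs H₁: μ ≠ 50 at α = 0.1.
One-sample t-test:
H₀: μ = 50
H₁: μ ≠ 50
df = n - 1 = 39
t = (x̄ - μ₀) / (s/√n) = (54.57 - 50) / (16.90/√40) = 1.710
p-value = 0.0952

Since p-value < α = 0.1, we reject H₀.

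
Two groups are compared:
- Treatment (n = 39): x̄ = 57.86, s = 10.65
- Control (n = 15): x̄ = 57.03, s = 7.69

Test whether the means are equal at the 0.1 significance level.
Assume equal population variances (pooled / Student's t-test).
Student's two-sample t-test (equal variances):
H₀: μ₁ = μ₂
H₁: μ₁ ≠ μ₂
df = n₁ + n₂ - 2 = 52
Pooled variance s_p² = [(n₁-1)s₁² + (n₂-1)s₂²] / (n₁ + n₂ - 2) = [(38)(10.65²) + (14)(7.69²)] / 52 = 98.8069
SE = √(s_p²(1/n₁ + 1/n₂)) = √(98.8069 × (1/39 + 1/15)) = 3.0200
t = (x̄₁ - x̄₂) / SE = (57.86 - 57.03) / 3.0200 = 0.83 / 3.0200 = 0.275
p-value = 0.7845

Since p-value > α = 0.1, we fail to reject H₀.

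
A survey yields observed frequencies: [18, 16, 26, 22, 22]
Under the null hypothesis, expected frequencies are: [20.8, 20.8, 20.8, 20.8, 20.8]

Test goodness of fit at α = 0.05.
Chi-square goodness of fit test:
H₀: observed counts match expected distribution
H₁: observed counts differ from expected distribution
df = k - 1 = 4
χ² = Σ(O - E)²/E
   = (18 - 20.8)²/20.8 + (16 - 20.8)²/20.8 + (26 - 20.8)²/20.8 + (22 - 20.8)²/20.8 + (22 - 20.8)²/20.8
   = 0.377 + 1.108 + 1.300 + 0.069 + 0.069
   = 2.92
p-value = 0.5708

Since p-value > α = 0.05, we fail to reject H₀.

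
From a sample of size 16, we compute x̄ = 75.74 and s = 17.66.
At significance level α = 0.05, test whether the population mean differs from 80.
One-sample t-test:
H₀: μ = 80
H₁: μ ≠ 80
df = n - 1 = 15
t = (x̄ - μ₀) / (s/√n) = (75.74 - 80) / (17.66/√16) = -0.965
p-value = 0.3499

Since p-value > α = 0.05, we fail to reject H₀.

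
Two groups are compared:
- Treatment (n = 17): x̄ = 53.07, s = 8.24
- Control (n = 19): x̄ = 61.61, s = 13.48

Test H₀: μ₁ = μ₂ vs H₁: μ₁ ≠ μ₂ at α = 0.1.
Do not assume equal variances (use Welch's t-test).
Welch's two-sample t-test:
H₀: μ₁ = μ₂
H₁: μ₁ ≠ μ₂
s₁²/n₁ = 8.24²/17 = 3.9940,  s₂²/n₂ = 13.48²/19 = 9.5637
SE = √(s₁²/n₁ + s₂²/n₂) = √(3.9940 + 9.5637) = 3.6821
df (Welch-Satterthwaite) = (s₁²/n₁ + s₂²/n₂)² / [(s₁²/n₁)²/(n₁-1) + (s₂²/n₂)²/(n₂-1)] ≈ 30.24
t = (x̄₁ - x̄₂) / SE = (53.07 - 61.61) / 3.6821 = -8.54 / 3.6821 = -2.319
p-value = 0.0273

Since p-value < α = 0.1, we reject H₀.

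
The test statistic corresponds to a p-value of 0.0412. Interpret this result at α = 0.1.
Since p = 0.0412 < α = 0.1, reject H₀.
There is sufficient evidence to reject the null hypothesis; the result is statistically significant at the 0.1 level.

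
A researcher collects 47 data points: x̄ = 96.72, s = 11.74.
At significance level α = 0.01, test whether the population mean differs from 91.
One-sample t-test:
H₀: μ = 91
H₁: μ ≠ 91
df = n - 1 = 46
t = (x̄ - μ₀) / (s/√n) = (96.72 - 91) / (11.74/√47) = 3.340
p-value = 0.0017

Since p-value < α = 0.01, we reject H₀.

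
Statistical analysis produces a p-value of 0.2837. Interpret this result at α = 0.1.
Since p = 0.2837 > α = 0.1, fail to reject H₀.
There is insufficient evidence to reject the null hypothesis; the result is not statistically significant at the 0.1 level.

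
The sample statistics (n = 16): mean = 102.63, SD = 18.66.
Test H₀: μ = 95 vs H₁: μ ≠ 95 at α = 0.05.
One-sample t-test:
H₀: μ = 95
H₁: μ ≠ 95
df = n - 1 = 15
t = (x̄ - μ₀) / (s/√n) = (102.63 - 95) / (18.66/√16) = 1.636
p-value = 0.1227

Since p-value > α = 0.05, we fail to reject H₀.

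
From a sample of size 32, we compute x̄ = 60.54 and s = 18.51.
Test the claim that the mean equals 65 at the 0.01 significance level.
One-sample t-test:
H₀: μ = 65
H₁: μ ≠ 65
df = n - 1 = 31
t = (x̄ - μ₀) / (s/√n) = (60.54 - 65) / (18.51/√32) = -1.363
p-value = 0.1827

Since p-value > α = 0.01, we fail to reject H₀.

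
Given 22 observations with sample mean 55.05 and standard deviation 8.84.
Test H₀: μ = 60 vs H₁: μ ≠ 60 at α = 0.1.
One-sample t-test:
H₀: μ = 60
H₁: μ ≠ 60
df = n - 1 = 21
t = (x̄ - μ₀) / (s/√n) = (55.05 - 60) / (8.84/√22) = -2.626
p-value = 0.0158

Since p-value < α = 0.1, we reject H₀.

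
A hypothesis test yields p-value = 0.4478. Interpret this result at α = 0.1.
Since p = 0.4478 > α = 0.1, fail to reject H₀.
There is insufficient evidence to reject the null hypothesis; the result is not statistically significant at the 0.1 level.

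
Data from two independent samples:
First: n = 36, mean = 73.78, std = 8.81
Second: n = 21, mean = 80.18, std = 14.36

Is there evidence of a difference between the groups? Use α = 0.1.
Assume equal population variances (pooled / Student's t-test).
Student's two-sample t-test (equal variances):
H₀: μ₁ = μ₂
H₁: μ₁ ≠ μ₂
df = n₁ + n₂ - 2 = 55
Pooled variance s_p² = [(n₁-1)s₁² + (n₂-1)s₂²] / (n₁ + n₂ - 2) = [(35)(8.81²) + (20)(14.36²)] / 55 = 124.3774
SE = √(s_p²(1/n₁ + 1/n₂)) = √(124.3774 × (1/36 + 1/21)) = 3.0623
t = (x̄₁ - x̄₂) / SE = (73.78 - 80.18) / 3.0623 = -6.40 / 3.0623 = -2.090
p-value = 0.0413

Since p-value < α = 0.1, we reject H₀.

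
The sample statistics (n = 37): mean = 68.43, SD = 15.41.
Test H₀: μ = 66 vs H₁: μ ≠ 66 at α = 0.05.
One-sample t-test:
H₀: μ = 66
H₁: μ ≠ 66
df = n - 1 = 36
t = (x̄ - μ₀) / (s/√n) = (68.43 - 66) / (15.41/√37) = 0.959
p-value = 0.3439

Since p-value > α = 0.05, we fail to reject H₀.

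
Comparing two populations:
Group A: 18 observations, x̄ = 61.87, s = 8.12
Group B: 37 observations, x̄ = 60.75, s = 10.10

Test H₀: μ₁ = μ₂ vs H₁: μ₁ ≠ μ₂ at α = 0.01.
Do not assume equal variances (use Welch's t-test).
Welch's two-sample t-test:
H₀: μ₁ = μ₂
H₁: μ₁ ≠ μ₂
s₁²/n₁ = 8.12²/18 = 3.6630,  s₂²/n₂ = 10.10²/37 = 2.7570
SE = √(s₁²/n₁ + s₂²/n₂) = √(3.6630 + 2.7570) = 2.5338
df (Welch-Satterthwaite) = (s₁²/n₁ + s₂²/n₂)² / [(s₁²/n₁)²/(n₁-1) + (s₂²/n₂)²/(n₂-1)] ≈ 41.20
t = (x̄₁ - x̄₂) / SE = (61.87 - 60.75) / 2.5338 = 1.12 / 2.5338 = 0.442
p-value = 0.6608

Since p-value > α = 0.01, we fail to reject H₀.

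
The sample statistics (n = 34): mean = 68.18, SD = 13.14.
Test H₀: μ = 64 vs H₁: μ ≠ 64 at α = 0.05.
One-sample t-test:
H₀: μ = 64
H₁: μ ≠ 64
df = n - 1 = 33
t = (x̄ - μ₀) / (s/√n) = (68.18 - 64) / (13.14/√34) = 1.855
p-value = 0.0726

Since p-value > α = 0.05, we fail to reject H₀.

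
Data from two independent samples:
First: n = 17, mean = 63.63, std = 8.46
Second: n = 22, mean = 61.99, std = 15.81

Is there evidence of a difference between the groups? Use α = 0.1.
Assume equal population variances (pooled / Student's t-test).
Student's two-sample t-test (equal variances):
H₀: μ₁ = μ₂
H₁: μ₁ ≠ μ₂
df = n₁ + n₂ - 2 = 37
Pooled variance s_p² = [(n₁-1)s₁² + (n₂-1)s₂²] / (n₁ + n₂ - 2) = [(16)(8.46²) + (21)(15.81²)] / 37 = 172.8169
SE = √(s_p²(1/n₁ + 1/n₂)) = √(172.8169 × (1/17 + 1/22)) = 4.2451
t = (x̄₁ - x̄₂) / SE = (63.63 - 61.99) / 4.2451 = 1.64 / 4.2451 = 0.386
p-value = 0.7015

Since p-value > α = 0.1, we fail to reject H₀.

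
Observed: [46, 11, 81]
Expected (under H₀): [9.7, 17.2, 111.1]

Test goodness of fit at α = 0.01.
Chi-square goodness of fit test:
H₀: observed counts match expected distribution
H₁: observed counts differ from expected distribution
df = k - 1 = 2
χ² = Σ(O - E)²/E
   = (46 - 9.7)²/9.7 + (11 - 17.2)²/17.2 + (81 - 111.1)²/111.1
   = 135.844 + 2.235 + 8.155
   = 146.23
p-value < 0.0001

Since p-value < α = 0.01, we reject H₀.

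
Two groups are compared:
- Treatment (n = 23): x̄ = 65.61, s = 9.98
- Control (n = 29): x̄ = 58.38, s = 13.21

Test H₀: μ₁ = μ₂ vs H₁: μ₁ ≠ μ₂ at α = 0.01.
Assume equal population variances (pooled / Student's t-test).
Student's two-sample t-test (equal variances):
H₀: μ₁ = μ₂
H₁: μ₁ ≠ μ₂
df = n₁ + n₂ - 2 = 50
Pooled variance s_p² = [(n₁-1)s₁² + (n₂-1)s₂²] / (n₁ + n₂ - 2) = [(22)(9.98²) + (28)(13.21²)] / 50 = 141.5465
SE = √(s_p²(1/n₁ + 1/n₂)) = √(141.5465 × (1/23 + 1/29)) = 3.3219
t = (x̄₁ - x̄₂) / SE = (65.61 - 58.38) / 3.3219 = 7.23 / 3.3219 = 2.176
p-value = 0.0343

Since p-value > α = 0.01, we fail to reject H₀.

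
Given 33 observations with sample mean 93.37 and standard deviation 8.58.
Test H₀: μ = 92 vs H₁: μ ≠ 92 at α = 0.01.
One-sample t-test:
H₀: μ = 92
H₁: μ ≠ 92
df = n - 1 = 32
t = (x̄ - μ₀) / (s/√n) = (93.37 - 92) / (8.58/√33) = 0.917
p-value = 0.3659

Since p-value > α = 0.01, we fail to reject H₀.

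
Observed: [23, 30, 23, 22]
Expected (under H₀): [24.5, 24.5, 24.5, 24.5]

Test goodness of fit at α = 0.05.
Chi-square goodness of fit test:
H₀: observed counts match expected distribution
H₁: observed counts differ from expected distribution
df = k - 1 = 3
χ² = Σ(O - E)²/E
   = (23 - 24.5)²/24.5 + (30 - 24.5)²/24.5 + (23 - 24.5)²/24.5 + (22 - 24.5)²/24.5
   = 0.092 + 1.235 + 0.092 + 0.255
   = 1.67
p-value = 0.6428

Since p-value > α = 0.05, we fail to reject H₀.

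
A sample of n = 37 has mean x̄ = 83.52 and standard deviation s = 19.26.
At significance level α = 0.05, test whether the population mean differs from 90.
One-sample t-test:
H₀: μ = 90
H₁: μ ≠ 90
df = n - 1 = 36
t = (x̄ - μ₀) / (s/√n) = (83.52 - 90) / (19.26/√37) = -2.047
p-value = 0.0481

Since p-value < α = 0.05, we reject H₀.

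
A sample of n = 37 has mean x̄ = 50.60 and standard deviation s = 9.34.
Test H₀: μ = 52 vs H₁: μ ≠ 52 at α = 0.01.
One-sample t-test:
H₀: μ = 52
H₁: μ ≠ 52
df = n - 1 = 36
t = (x̄ - μ₀) / (s/√n) = (50.60 - 52) / (9.34/√37) = -0.912
p-value = 0.3680

Since p-value > α = 0.01, we fail to reject H₀.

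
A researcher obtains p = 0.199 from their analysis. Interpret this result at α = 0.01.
Since p = 0.199 > α = 0.01, fail to reject H₀.
There is insufficient evidence to reject the null hypothesis; the result is not statistically significant at the 0.01 level.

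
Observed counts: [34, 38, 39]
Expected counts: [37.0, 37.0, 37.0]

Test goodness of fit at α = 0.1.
Chi-square goodness of fit test:
H₀: observed counts match expected distribution
H₁: observed counts differ from expected distribution
df = k - 1 = 2
χ² = Σ(O - E)²/E
   = (34 - 37.0)²/37.0 + (38 - 37.0)²/37.0 + (39 - 37.0)²/37.0
   = 0.243 + 0.027 + 0.108
   = 0.38
p-value = 0.8276

Since p-value > α = 0.1, we fail to reject H₀.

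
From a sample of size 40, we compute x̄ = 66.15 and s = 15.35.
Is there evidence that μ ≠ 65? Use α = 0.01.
One-sample t-test:
H₀: μ = 65
H₁: μ ≠ 65
df = n - 1 = 39
t = (x̄ - μ₀) / (s/√n) = (66.15 - 65) / (15.35/√40) = 0.474
p-value = 0.6383

Since p-value > α = 0.01, we fail to reject H₀.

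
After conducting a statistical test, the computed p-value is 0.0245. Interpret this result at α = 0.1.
Since p = 0.0245 < α = 0.1, reject H₀.
There is sufficient evidence to reject the null hypothesis; the result is statistically significant at the 0.1 level.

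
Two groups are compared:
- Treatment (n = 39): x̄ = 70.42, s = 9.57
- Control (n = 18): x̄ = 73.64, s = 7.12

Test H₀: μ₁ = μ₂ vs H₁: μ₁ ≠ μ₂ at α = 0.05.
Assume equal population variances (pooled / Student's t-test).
Student's two-sample t-test (equal variances):
H₀: μ₁ = μ₂
H₁: μ₁ ≠ μ₂
df = n₁ + n₂ - 2 = 55
Pooled variance s_p² = [(n₁-1)s₁² + (n₂-1)s₂²] / (n₁ + n₂ - 2) = [(38)(9.57²) + (17)(7.12²)] / 55 = 78.9460
SE = √(s_p²(1/n₁ + 1/n₂)) = √(78.9460 × (1/39 + 1/18)) = 2.5318
t = (x̄₁ - x̄₂) / SE = (70.42 - 73.64) / 2.5318 = -3.22 / 2.5318 = -1.272
p-value = 0.2088

Since p-value > α = 0.05, we fail to reject H₀.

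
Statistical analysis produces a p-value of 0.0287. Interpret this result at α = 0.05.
Since p = 0.0287 < α = 0.05, reject H₀.
There is sufficient evidence to reject the null hypothesis; the result is statistically significant at the 0.05 level.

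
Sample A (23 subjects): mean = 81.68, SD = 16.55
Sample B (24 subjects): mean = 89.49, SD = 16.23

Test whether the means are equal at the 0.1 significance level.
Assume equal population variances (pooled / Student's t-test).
Student's two-sample t-test (equal variances):
H₀: μ₁ = μ₂
H₁: μ₁ ≠ μ₂
df = n₁ + n₂ - 2 = 45
Pooled variance s_p² = [(n₁-1)s₁² + (n₂-1)s₂²] / (n₁ + n₂ - 2) = [(22)(16.55²) + (23)(16.23²)] / 45 = 268.5411
SE = √(s_p²(1/n₁ + 1/n₂)) = √(268.5411 × (1/23 + 1/24)) = 4.7817
t = (x̄₁ - x̄₂) / SE = (81.68 - 89.49) / 4.7817 = -7.81 / 4.7817 = -1.633
p-value = 0.1094

Since p-value > α = 0.1, we fail to reject H₀.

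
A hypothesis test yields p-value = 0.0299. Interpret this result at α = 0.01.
Since p = 0.0299 > α = 0.01, fail to reject H₀.
There is insufficient evidence to reject the null hypothesis; the result is not statistically significant at the 0.01 level.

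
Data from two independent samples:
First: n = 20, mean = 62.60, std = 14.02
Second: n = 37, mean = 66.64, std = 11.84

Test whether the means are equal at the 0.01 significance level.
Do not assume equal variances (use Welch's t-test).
Welch's two-sample t-test:
H₀: μ₁ = μ₂
H₁: μ₁ ≠ μ₂
s₁²/n₁ = 14.02²/20 = 9.8280,  s₂²/n₂ = 11.84²/37 = 3.7888
SE = √(s₁²/n₁ + s₂²/n₂) = √(9.8280 + 3.7888) = 3.6901
df (Welch-Satterthwaite) = (s₁²/n₁ + s₂²/n₂)² / [(s₁²/n₁)²/(n₁-1) + (s₂²/n₂)²/(n₂-1)] ≈ 33.82
t = (x̄₁ - x̄₂) / SE = (62.60 - 66.64) / 3.6901 = -4.04 / 3.6901 = -1.095
p-value = 0.2813

Since p-value > α = 0.01, we fail to reject H₀.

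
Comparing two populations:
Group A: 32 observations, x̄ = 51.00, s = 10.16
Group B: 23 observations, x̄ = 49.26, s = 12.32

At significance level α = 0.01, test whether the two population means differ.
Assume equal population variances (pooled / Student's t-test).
Student's two-sample t-test (equal variances):
H₀: μ₁ = μ₂
H₁: μ₁ ≠ μ₂
df = n₁ + n₂ - 2 = 53
Pooled variance s_p² = [(n₁-1)s₁² + (n₂-1)s₂²] / (n₁ + n₂ - 2) = [(31)(10.16²) + (22)(12.32²)] / 53 = 123.3813
SE = √(s_p²(1/n₁ + 1/n₂)) = √(123.3813 × (1/32 + 1/23)) = 3.0365
t = (x̄₁ - x̄₂) / SE = (51.00 - 49.26) / 3.0365 = 1.74 / 3.0365 = 0.573
p-value = 0.5690

Since p-value > α = 0.01, we fail to reject H₀.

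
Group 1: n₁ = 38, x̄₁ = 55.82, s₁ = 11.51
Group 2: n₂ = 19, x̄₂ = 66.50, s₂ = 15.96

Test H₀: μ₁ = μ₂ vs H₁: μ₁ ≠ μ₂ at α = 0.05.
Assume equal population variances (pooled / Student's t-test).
Student's two-sample t-test (equal variances):
H₀: μ₁ = μ₂
H₁: μ₁ ≠ μ₂
df = n₁ + n₂ - 2 = 55
Pooled variance s_p² = [(n₁-1)s₁² + (n₂-1)s₂²] / (n₁ + n₂ - 2) = [(37)(11.51²) + (18)(15.96²)] / 55 = 172.4864
SE = √(s_p²(1/n₁ + 1/n₂)) = √(172.4864 × (1/38 + 1/19)) = 3.6902
t = (x̄₁ - x̄₂) / SE = (55.82 - 66.50) / 3.6902 = -10.68 / 3.6902 = -2.894
p-value = 0.0054

Since p-value < α = 0.05, we reject H₀.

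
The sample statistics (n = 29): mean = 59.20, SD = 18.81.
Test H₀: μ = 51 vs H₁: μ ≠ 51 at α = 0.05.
One-sample t-test:
H₀: μ = 51
H₁: μ ≠ 51
df = n - 1 = 28
t = (x̄ - μ₀) / (s/√n) = (59.20 - 51) / (18.81/√29) = 2.348
p-value = 0.0262

Since p-value < α = 0.05, we reject H₀.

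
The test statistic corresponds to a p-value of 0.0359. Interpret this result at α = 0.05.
Since p = 0.0359 < α = 0.05, reject H₀.
There is sufficient evidence to reject the null hypothesis; the result is statistically significant at the 0.05 level.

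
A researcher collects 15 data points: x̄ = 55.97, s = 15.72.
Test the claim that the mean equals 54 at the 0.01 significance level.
One-sample t-test:
H₀: μ = 54
H₁: μ ≠ 54
df = n - 1 = 14
t = (x̄ - μ₀) / (s/√n) = (55.97 - 54) / (15.72/√15) = 0.485
p-value = 0.6349

Since p-value > α = 0.01, we fail to reject H₀.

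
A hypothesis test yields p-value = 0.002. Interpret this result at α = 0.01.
Since p = 0.002 < α = 0.01, reject H₀.
There is sufficient evidence to reject the null hypothesis; the result is statistically significant at the 0.01 level.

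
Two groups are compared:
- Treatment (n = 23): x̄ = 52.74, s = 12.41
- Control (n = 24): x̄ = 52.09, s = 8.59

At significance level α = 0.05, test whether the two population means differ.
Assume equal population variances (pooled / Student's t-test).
Student's two-sample t-test (equal variances):
H₀: μ₁ = μ₂
H₁: μ₁ ≠ μ₂
df = n₁ + n₂ - 2 = 45
Pooled variance s_p² = [(n₁-1)s₁² + (n₂-1)s₂²] / (n₁ + n₂ - 2) = [(22)(12.41²) + (23)(8.59²)] / 45 = 113.0068
SE = √(s_p²(1/n₁ + 1/n₂)) = √(113.0068 × (1/23 + 1/24)) = 3.1019
t = (x̄₁ - x̄₂) / SE = (52.74 - 52.09) / 3.1019 = 0.65 / 3.1019 = 0.210
p-value = 0.8350

Since p-value > α = 0.05, we fail to reject H₀.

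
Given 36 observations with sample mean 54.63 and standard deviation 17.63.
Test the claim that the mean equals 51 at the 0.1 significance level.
One-sample t-test:
H₀: μ = 51
H₁: μ ≠ 51
df = n - 1 = 35
t = (x̄ - μ₀) / (s/√n) = (54.63 - 51) / (17.63/√36) = 1.235
p-value = 0.2249

Since p-value > α = 0.1, we fail to reject H₀.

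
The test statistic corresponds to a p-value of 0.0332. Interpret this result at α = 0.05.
Since p = 0.0332 < α = 0.05, reject H₀.
There is sufficient evidence to reject the null hypothesis; the result is statistically significant at the 0.05 level.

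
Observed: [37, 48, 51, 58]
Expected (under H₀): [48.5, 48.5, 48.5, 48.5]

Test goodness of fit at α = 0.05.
Chi-square goodness of fit test:
H₀: observed counts match expected distribution
H₁: observed counts differ from expected distribution
df = k - 1 = 3
χ² = Σ(O - E)²/E
   = (37 - 48.5)²/48.5 + (48 - 48.5)²/48.5 + (51 - 48.5)²/48.5 + (58 - 48.5)²/48.5
   = 2.727 + 0.005 + 0.129 + 1.861
   = 4.72
p-value = 0.1934

Since p-value > α = 0.05, we fail to reject H₀.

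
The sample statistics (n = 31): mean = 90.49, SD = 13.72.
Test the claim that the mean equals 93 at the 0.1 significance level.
One-sample t-test:
H₀: μ = 93
H₁: μ ≠ 93
df = n - 1 = 30
t = (x̄ - μ₀) / (s/√n) = (90.49 - 93) / (13.72/√31) = -1.019
p-value = 0.3165

Since p-value > α = 0.1, we fail to reject H₀.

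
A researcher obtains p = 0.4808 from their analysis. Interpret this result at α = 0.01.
Since p = 0.4808 > α = 0.01, fail to reject H₀.
There is insufficient evidence to reject the null hypothesis; the result is not statistically significant at the 0.01 level.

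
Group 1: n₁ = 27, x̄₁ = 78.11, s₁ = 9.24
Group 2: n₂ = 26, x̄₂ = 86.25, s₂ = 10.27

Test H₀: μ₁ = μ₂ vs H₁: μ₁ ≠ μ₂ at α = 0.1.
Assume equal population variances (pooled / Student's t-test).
Student's two-sample t-test (equal variances):
H₀: μ₁ = μ₂
H₁: μ₁ ≠ μ₂
df = n₁ + n₂ - 2 = 51
Pooled variance s_p² = [(n₁-1)s₁² + (n₂-1)s₂²] / (n₁ + n₂ - 2) = [(26)(9.24²) + (25)(10.27²)] / 51 = 95.2282
SE = √(s_p²(1/n₁ + 1/n₂)) = √(95.2282 × (1/27 + 1/26)) = 2.6813
t = (x̄₁ - x̄₂) / SE = (78.11 - 86.25) / 2.6813 = -8.14 / 2.6813 = -3.036
p-value = 0.0038

Since p-value < α = 0.1, we reject H₀.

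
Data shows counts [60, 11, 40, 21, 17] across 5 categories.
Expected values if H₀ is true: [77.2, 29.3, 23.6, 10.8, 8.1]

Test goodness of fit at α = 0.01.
Chi-square goodness of fit test:
H₀: observed counts match expected distribution
H₁: observed counts differ from expected distribution
df = k - 1 = 4
χ² = Σ(O - E)²/E
   = (60 - 77.2)²/77.2 + (11 - 29.3)²/29.3 + (40 - 23.6)²/23.6 + (21 - 10.8)²/10.8 + (17 - 8.1)²/8.1
   = 3.832 + 11.430 + 11.397 + 9.633 + 9.779
   = 46.07
p-value < 0.0001

Since p-value < α = 0.01, we reject H₀.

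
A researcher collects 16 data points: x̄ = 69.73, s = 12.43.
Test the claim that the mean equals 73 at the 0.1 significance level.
One-sample t-test:
H₀: μ = 73
H₁: μ ≠ 73
df = n - 1 = 15
t = (x̄ - μ₀) / (s/√n) = (69.73 - 73) / (12.43/√16) = -1.052
p-value = 0.3093

Since p-value > α = 0.1, we fail to reject H₀.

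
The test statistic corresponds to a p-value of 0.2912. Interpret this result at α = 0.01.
Since p = 0.2912 > α = 0.01, fail to reject H₀.
There is insufficient evidence to reject the null hypothesis; the result is not statistically significant at the 0.01 level.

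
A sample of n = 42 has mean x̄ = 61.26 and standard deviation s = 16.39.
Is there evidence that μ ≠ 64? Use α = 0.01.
One-sample t-test:
H₀: μ = 64
H₁: μ ≠ 64
df = n - 1 = 41
t = (x̄ - μ₀) / (s/√n) = (61.26 - 64) / (16.39/√42) = -1.083
p-value = 0.2850

Since p-value > α = 0.01, we fail to reject H₀.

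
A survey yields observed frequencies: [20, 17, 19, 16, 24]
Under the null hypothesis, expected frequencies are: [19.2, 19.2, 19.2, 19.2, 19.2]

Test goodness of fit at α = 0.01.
Chi-square goodness of fit test:
H₀: observed counts match expected distribution
H₁: observed counts differ from expected distribution
df = k - 1 = 4
χ² = Σ(O - E)²/E
   = (20 - 19.2)²/19.2 + (17 - 19.2)²/19.2 + (19 - 19.2)²/19.2 + (16 - 19.2)²/19.2 + (24 - 19.2)²/19.2
   = 0.033 + 0.252 + 0.002 + 0.533 + 1.200
   = 2.02
p-value = 0.7319

Since p-value > α = 0.01, we fail to reject H₀.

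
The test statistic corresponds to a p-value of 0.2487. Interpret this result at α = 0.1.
Since p = 0.2487 > α = 0.1, fail to reject H₀.
There is insufficient evidence to reject the null hypothesis; the result is not statistically significant at the 0.1 level.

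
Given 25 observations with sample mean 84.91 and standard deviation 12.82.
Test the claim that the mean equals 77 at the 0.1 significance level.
One-sample t-test:
H₀: μ = 77
H₁: μ ≠ 77
df = n - 1 = 24
t = (x̄ - μ₀) / (s/√n) = (84.91 - 77) / (12.82/√25) = 3.085
p-value = 0.0051

Since p-value < α = 0.1, we reject H₀.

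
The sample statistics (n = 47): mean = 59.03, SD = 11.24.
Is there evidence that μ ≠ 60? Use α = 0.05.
One-sample t-test:
H₀: μ = 60
H₁: μ ≠ 60
df = n - 1 = 46
t = (x̄ - μ₀) / (s/√n) = (59.03 - 60) / (11.24/√47) = -0.592
p-value = 0.5570

Since p-value > α = 0.05, we fail to reject H₀.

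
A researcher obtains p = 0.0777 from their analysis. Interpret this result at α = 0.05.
Since p = 0.0777 > α = 0.05, fail to reject H₀.
There is insufficient evidence to reject the null hypothesis; the result is not statistically significant at the 0.05 level.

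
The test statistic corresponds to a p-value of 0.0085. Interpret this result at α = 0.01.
Since p = 0.0085 < α = 0.01, reject H₀.
There is sufficient evidence to reject the null hypothesis; the result is statistically significant at the 0.01 level.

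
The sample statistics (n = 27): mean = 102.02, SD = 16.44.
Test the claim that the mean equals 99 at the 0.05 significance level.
One-sample t-test:
H₀: μ = 99
H₁: μ ≠ 99
df = n - 1 = 26
t = (x̄ - μ₀) / (s/√n) = (102.02 - 99) / (16.44/√27) = 0.955
p-value = 0.3486

Since p-value > α = 0.05, we fail to reject H₀.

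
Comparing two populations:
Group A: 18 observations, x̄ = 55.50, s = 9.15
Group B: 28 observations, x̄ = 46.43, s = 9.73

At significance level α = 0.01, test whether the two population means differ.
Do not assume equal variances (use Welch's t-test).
Welch's two-sample t-test:
H₀: μ₁ = μ₂
H₁: μ₁ ≠ μ₂
s₁²/n₁ = 9.15²/18 = 4.6513,  s₂²/n₂ = 9.73²/28 = 3.3812
SE = √(s₁²/n₁ + s₂²/n₂) = √(4.6513 + 3.3812) = 2.8342
df (Welch-Satterthwaite) = (s₁²/n₁ + s₂²/n₂)² / [(s₁²/n₁)²/(n₁-1) + (s₂²/n₂)²/(n₂-1)] ≈ 38.04
t = (x̄₁ - x̄₂) / SE = (55.50 - 46.43) / 2.8342 = 9.07 / 2.8342 = 3.200
p-value = 0.0028

Since p-value < α = 0.01, we reject H₀.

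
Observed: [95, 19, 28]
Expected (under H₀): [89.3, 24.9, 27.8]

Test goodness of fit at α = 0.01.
Chi-square goodness of fit test:
H₀: observed counts match expected distribution
H₁: observed counts differ from expected distribution
df = k - 1 = 2
χ² = Σ(O - E)²/E
   = (95 - 89.3)²/89.3 + (19 - 24.9)²/24.9 + (28 - 27.8)²/27.8
   = 0.364 + 1.398 + 0.001
   = 1.76
p-value = 0.4141

Since p-value > α = 0.01, we fail to reject H₀.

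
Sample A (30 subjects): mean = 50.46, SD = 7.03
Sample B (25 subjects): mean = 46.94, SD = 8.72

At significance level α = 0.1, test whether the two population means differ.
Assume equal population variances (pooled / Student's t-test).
Student's two-sample t-test (equal variances):
H₀: μ₁ = μ₂
H₁: μ₁ ≠ μ₂
df = n₁ + n₂ - 2 = 53
Pooled variance s_p² = [(n₁-1)s₁² + (n₂-1)s₂²] / (n₁ + n₂ - 2) = [(29)(7.03²) + (24)(8.72²)] / 53 = 61.4741
SE = √(s_p²(1/n₁ + 1/n₂)) = √(61.4741 × (1/30 + 1/25)) = 2.1232
t = (x̄₁ - x̄₂) / SE = (50.46 - 46.94) / 2.1232 = 3.52 / 2.1232 = 1.658
p-value = 0.1033

Since p-value > α = 0.1, we fail to reject H₀.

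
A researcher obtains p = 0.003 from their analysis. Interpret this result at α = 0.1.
Since p = 0.003 < α = 0.1, reject H₀.
There is sufficient evidence to reject the null hypothesis; the result is statistically significant at the 0.1 level.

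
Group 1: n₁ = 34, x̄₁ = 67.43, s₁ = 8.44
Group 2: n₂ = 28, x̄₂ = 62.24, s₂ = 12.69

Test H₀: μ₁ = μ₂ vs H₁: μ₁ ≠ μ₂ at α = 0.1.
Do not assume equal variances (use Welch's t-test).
Welch's two-sample t-test:
H₀: μ₁ = μ₂
H₁: μ₁ ≠ μ₂
s₁²/n₁ = 8.44²/34 = 2.0951,  s₂²/n₂ = 12.69²/28 = 5.7513
SE = √(s₁²/n₁ + s₂²/n₂) = √(2.0951 + 5.7513) = 2.8011
df (Welch-Satterthwaite) = (s₁²/n₁ + s₂²/n₂)² / [(s₁²/n₁)²/(n₁-1) + (s₂²/n₂)²/(n₂-1)] ≈ 45.33
t = (x̄₁ - x̄₂) / SE = (67.43 - 62.24) / 2.8011 = 5.19 / 2.8011 = 1.853
p-value = 0.0704

Since p-value < α = 0.1, we reject H₀.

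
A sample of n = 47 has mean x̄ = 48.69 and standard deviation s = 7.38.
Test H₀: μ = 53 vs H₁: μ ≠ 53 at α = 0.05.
One-sample t-test:
H₀: μ = 53
H₁: μ ≠ 53
df = n - 1 = 46
t = (x̄ - μ₀) / (s/√n) = (48.69 - 53) / (7.38/√47) = -4.004
p-value = 0.0002

Since p-value < α = 0.05, we reject H₀.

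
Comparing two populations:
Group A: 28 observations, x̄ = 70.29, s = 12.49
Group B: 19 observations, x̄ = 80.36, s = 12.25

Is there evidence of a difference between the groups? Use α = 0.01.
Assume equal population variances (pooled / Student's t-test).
Student's two-sample t-test (equal variances):
H₀: μ₁ = μ₂
H₁: μ₁ ≠ μ₂
df = n₁ + n₂ - 2 = 45
Pooled variance s_p² = [(n₁-1)s₁² + (n₂-1)s₂²] / (n₁ + n₂ - 2) = [(27)(12.49²) + (18)(12.25²)] / 45 = 153.6251
SE = √(s_p²(1/n₁ + 1/n₂)) = √(153.6251 × (1/28 + 1/19)) = 3.6840
t = (x̄₁ - x̄₂) / SE = (70.29 - 80.36) / 3.6840 = -10.07 / 3.6840 = -2.733
p-value = 0.0089

Since p-value < α = 0.01, we reject H₀.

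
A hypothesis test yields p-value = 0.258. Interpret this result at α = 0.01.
Since p = 0.258 > α = 0.01, fail to reject H₀.
There is insufficient evidence to reject the null hypothesis; the result is not statistically significant at the 0.01 level.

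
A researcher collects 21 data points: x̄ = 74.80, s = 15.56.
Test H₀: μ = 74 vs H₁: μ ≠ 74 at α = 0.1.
One-sample t-test:
H₀: μ = 74
H₁: μ ≠ 74
df = n - 1 = 20
t = (x̄ - μ₀) / (s/√n) = (74.80 - 74) / (15.56/√21) = 0.236
p-value = 0.8161

Since p-value > α = 0.1, we fail to reject H₀.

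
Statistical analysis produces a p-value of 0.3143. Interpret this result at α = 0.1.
Since p = 0.3143 > α = 0.1, fail to reject H₀.
There is insufficient evidence to reject the null hypothesis; the result is not statistically significant at the 0.1 level.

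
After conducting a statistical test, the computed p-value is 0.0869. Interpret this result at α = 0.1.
Since p = 0.0869 < α = 0.1, reject H₀.
There is sufficient evidence to reject the null hypothesis; the result is statistically significant at the 0.1 level.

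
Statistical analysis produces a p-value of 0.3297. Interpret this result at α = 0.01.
Since p = 0.3297 > α = 0.01, fail to reject H₀.
There is insufficient evidence to reject the null hypothesis; the result is not statistically significant at the 0.01 level.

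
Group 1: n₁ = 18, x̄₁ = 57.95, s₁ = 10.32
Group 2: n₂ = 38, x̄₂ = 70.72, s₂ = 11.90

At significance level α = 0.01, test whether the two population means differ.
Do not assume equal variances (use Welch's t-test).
Welch's two-sample t-test:
H₀: μ₁ = μ₂
H₁: μ₁ ≠ μ₂
s₁²/n₁ = 10.32²/18 = 5.9168,  s₂²/n₂ = 11.90²/38 = 3.7266
SE = √(s₁²/n₁ + s₂²/n₂) = √(5.9168 + 3.7266) = 3.1054
df (Welch-Satterthwaite) = (s₁²/n₁ + s₂²/n₂)² / [(s₁²/n₁)²/(n₁-1) + (s₂²/n₂)²/(n₂-1)] ≈ 38.20
t = (x̄₁ - x̄₂) / SE = (57.95 - 70.72) / 3.1054 = -12.77 / 3.1054 = -4.112
p-value = 0.0002

Since p-value < α = 0.01, we reject H₀.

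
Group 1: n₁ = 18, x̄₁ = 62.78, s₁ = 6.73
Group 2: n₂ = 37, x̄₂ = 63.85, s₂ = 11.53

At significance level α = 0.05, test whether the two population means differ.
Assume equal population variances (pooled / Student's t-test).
Student's two-sample t-test (equal variances):
H₀: μ₁ = μ₂
H₁: μ₁ ≠ μ₂
df = n₁ + n₂ - 2 = 53
Pooled variance s_p² = [(n₁-1)s₁² + (n₂-1)s₂²] / (n₁ + n₂ - 2) = [(17)(6.73²) + (36)(11.53²)] / 53 = 104.8274
SE = √(s_p²(1/n₁ + 1/n₂)) = √(104.8274 × (1/18 + 1/37)) = 2.9423
t = (x̄₁ - x̄₂) / SE = (62.78 - 63.85) / 2.9423 = -1.07 / 2.9423 = -0.364
p-value = 0.7176

Since p-value > α = 0.05, we fail to reject H₀.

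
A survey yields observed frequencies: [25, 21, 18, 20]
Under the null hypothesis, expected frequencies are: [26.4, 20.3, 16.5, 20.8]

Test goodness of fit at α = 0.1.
Chi-square goodness of fit test:
H₀: observed counts match expected distribution
H₁: observed counts differ from expected distribution
df = k - 1 = 3
χ² = Σ(O - E)²/E
   = (25 - 26.4)²/26.4 + (21 - 20.3)²/20.3 + (18 - 16.5)²/16.5 + (20 - 20.8)²/20.8
   = 0.074 + 0.024 + 0.136 + 0.031
   = 0.27
p-value = 0.9664

Since p-value > α = 0.1, we fail to reject H₀.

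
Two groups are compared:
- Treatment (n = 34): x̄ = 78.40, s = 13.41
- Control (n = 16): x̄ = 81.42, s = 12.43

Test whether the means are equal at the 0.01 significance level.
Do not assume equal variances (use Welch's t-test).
Welch's two-sample t-test:
H₀: μ₁ = μ₂
H₁: μ₁ ≠ μ₂
s₁²/n₁ = 13.41²/34 = 5.2891,  s₂²/n₂ = 12.43²/16 = 9.6566
SE = √(s₁²/n₁ + s₂²/n₂) = √(5.2891 + 9.6566) = 3.8660
df (Welch-Satterthwaite) = (s₁²/n₁ + s₂²/n₂)² / [(s₁²/n₁)²/(n₁-1) + (s₂²/n₂)²/(n₂-1)] ≈ 31.62
t = (x̄₁ - x̄₂) / SE = (78.40 - 81.42) / 3.8660 = -3.02 / 3.8660 = -0.781
p-value = 0.4405

Since p-value > α = 0.01, we fail to reject H₀.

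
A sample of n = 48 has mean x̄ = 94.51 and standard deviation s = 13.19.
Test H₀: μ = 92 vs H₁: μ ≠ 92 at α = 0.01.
One-sample t-test:
H₀: μ = 92
H₁: μ ≠ 92
df = n - 1 = 47
t = (x̄ - μ₀) / (s/√n) = (94.51 - 92) / (13.19/√48) = 1.318
p-value = 0.1938

Since p-value > α = 0.01, we fail to reject H₀.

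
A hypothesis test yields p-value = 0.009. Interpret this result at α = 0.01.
Since p = 0.009 < α = 0.01, reject H₀.
There is sufficient evidence to reject the null hypothesis; the result is statistically significant at the 0.01 level.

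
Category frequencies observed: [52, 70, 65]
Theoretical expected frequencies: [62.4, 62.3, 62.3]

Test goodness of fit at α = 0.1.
Chi-square goodness of fit test:
H₀: observed counts match expected distribution
H₁: observed counts differ from expected distribution
df = k - 1 = 2
χ² = Σ(O - E)²/E
   = (52 - 62.4)²/62.4 + (70 - 62.3)²/62.3 + (65 - 62.3)²/62.3
   = 1.733 + 0.952 + 0.117
   = 2.80
p-value = 0.2463

Since p-value > α = 0.1, we fail to reject H₀.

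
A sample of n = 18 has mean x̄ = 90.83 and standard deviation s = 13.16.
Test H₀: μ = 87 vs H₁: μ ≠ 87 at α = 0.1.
One-sample t-test:
H₀: μ = 87
H₁: μ ≠ 87
df = n - 1 = 17
t = (x̄ - μ₀) / (s/√n) = (90.83 - 87) / (13.16/√18) = 1.235
p-value = 0.2337

Since p-value > α = 0.1, we fail to reject H₀.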